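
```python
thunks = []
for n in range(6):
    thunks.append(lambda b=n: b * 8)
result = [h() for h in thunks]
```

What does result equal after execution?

Step 1: Default arg b=n captures n at each iteration.
Step 2: thunks[k] has b defaulting to k, returns k * 8.
Step 3: result = [0, 8, 16, 24, 32, 40]

The answer is [0, 8, 16, 24, 32, 40].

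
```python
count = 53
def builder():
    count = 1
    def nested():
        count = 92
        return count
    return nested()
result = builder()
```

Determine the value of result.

Step 1: Three scopes define count: global (53), builder (1), nested (92).
Step 2: nested() has its own local count = 92, which shadows both enclosing and global.
Step 3: result = 92 (local wins in LEGB)

The answer is 92.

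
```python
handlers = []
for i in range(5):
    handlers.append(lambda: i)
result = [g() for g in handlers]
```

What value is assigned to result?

Step 1: All 5 lambdas share the same variable i.
Step 2: After the loop, i = 4.
Step 3: Each call returns 4. result = [4, 4, 4, 4, 4]

The answer is [4, 4, 4, 4, 4].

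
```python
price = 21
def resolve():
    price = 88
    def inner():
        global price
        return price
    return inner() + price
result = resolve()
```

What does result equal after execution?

Step 1: Global price = 21. resolve() shadows with local price = 88.
Step 2: inner() uses global keyword, so inner() returns global price = 21.
Step 3: resolve() returns 21 + 88 = 109

The answer is 109.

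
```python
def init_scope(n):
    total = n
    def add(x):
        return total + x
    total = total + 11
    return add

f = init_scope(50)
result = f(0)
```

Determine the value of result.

Step 1: init_scope(50) sets total = 50, then total = 50 + 11 = 61.
Step 2: Closures capture by reference, so add sees total = 61.
Step 3: f(0) returns 61 + 0 = 61

The answer is 61.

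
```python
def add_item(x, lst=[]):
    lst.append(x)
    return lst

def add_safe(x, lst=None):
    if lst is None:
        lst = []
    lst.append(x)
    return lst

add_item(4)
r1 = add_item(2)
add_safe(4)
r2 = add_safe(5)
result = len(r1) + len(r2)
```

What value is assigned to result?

Step 1: add_item shares mutable default: after 2 calls, lst = [4, 2], len = 2.
Step 2: add_safe creates fresh list each time: r2 = [5], len = 1.
Step 3: result = 2 + 1 = 3

The answer is 3.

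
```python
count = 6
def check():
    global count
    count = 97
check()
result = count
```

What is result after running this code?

Step 1: count = 6 globally.
Step 2: check() declares global count and sets it to 97.
Step 3: After check(), global count = 97. result = 97

The answer is 97.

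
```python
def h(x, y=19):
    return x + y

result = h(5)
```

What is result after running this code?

Step 1: h(5) uses default y = 19.
Step 2: Returns 5 + 19 = 24.
Step 3: result = 24

The answer is 24.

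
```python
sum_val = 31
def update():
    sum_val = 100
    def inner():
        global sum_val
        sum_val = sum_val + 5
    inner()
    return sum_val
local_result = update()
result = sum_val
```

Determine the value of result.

Step 1: Global sum_val = 31. update() creates local sum_val = 100.
Step 2: inner() declares global sum_val and adds 5: global sum_val = 31 + 5 = 36.
Step 3: update() returns its local sum_val = 100 (unaffected by inner).
Step 4: result = global sum_val = 36

The answer is 36.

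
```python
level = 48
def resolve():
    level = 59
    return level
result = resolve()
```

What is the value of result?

Step 1: Global level = 48.
Step 2: resolve() creates local level = 59, shadowing the global.
Step 3: Returns local level = 59. result = 59

The answer is 59.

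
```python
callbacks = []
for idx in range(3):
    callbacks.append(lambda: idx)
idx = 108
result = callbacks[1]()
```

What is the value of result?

Step 1: Lambdas capture the variable idx by reference, not by value.
Step 2: After the loop, idx is reassigned to 108.
Step 3: callbacks[1]() looks up the current idx = 108. result = 108

The answer is 108.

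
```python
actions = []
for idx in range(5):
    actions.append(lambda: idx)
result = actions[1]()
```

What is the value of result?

Step 1: The loop creates 5 lambdas, all referencing the same variable idx.
Step 2: After the loop, idx = 4 (final value).
Step 3: actions[1]() looks up idx at call time and finds 4. This is the late binding gotcha. result = 4

The answer is 4.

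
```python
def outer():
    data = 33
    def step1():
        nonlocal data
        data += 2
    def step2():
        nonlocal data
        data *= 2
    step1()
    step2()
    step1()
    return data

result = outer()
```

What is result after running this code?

Step 1: data = 33.
Step 2: step1(): data = 33 + 2 = 35.
Step 3: step2(): data = 35 * 2 = 70.
Step 4: step1(): data = 70 + 2 = 72. result = 72

The answer is 72.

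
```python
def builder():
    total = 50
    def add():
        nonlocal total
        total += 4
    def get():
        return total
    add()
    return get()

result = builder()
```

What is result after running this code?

Step 1: total = 50. add() modifies it via nonlocal, get() reads it.
Step 2: add() makes total = 50 + 4 = 54.
Step 3: get() returns 54. result = 54

The answer is 54.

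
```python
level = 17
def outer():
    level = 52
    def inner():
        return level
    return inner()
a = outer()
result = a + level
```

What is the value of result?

Step 1: outer() has local level = 52. inner() reads from enclosing.
Step 2: outer() returns 52. Global level = 17 unchanged.
Step 3: result = 52 + 17 = 69

The answer is 69.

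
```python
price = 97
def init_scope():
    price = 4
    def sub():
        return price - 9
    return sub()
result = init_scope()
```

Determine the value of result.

Step 1: init_scope() shadows global price with price = 4.
Step 2: sub() finds price = 4 in enclosing scope, computes 4 - 9 = -5.
Step 3: result = -5

The answer is -5.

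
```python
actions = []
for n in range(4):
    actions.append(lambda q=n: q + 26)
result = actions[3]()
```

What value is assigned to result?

Step 1: Default argument q=n captures n's value at definition time.
Step 2: actions[3] was defined when n = 3, so q defaults to 3.
Step 3: result = 3 + 26 = 29 (default arg fixes the late binding issue)

The answer is 29.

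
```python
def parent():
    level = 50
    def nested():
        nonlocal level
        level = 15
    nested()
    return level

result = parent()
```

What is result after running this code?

Step 1: parent() sets level = 50.
Step 2: nested() uses nonlocal to reassign level = 15.
Step 3: result = 15

The answer is 15.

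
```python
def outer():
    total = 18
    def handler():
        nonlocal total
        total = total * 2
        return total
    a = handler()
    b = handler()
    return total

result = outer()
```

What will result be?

Step 1: total starts at 18.
Step 2: First handler(): total = 18 * 2 = 36.
Step 3: Second handler(): total = 36 * 2 = 72.
Step 4: result = 72

The answer is 72.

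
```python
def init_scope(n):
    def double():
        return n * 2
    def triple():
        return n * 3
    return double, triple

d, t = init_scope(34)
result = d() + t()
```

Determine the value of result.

Step 1: Both closures capture the same n = 34.
Step 2: d() = 34 * 2 = 68, t() = 34 * 3 = 102.
Step 3: result = 68 + 102 = 170

The answer is 170.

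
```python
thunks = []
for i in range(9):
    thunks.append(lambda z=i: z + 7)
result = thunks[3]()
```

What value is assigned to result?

Step 1: Default argument z=i captures i's value at definition time.
Step 2: thunks[3] was defined when i = 3, so z defaults to 3.
Step 3: result = 3 + 7 = 10 (default arg fixes the late binding issue)

The answer is 10.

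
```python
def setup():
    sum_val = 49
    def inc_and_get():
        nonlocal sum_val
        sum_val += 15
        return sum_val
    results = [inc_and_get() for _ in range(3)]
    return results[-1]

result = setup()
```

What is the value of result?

Step 1: sum_val = 49.
Step 2: Three calls to inc_and_get(), each adding 15.
Step 3: Last value = 49 + 15 * 3 = 94

The answer is 94.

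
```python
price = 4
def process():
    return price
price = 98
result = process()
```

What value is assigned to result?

Step 1: price is first set to 4, then reassigned to 98.
Step 2: process() is called after the reassignment, so it looks up the current global price = 98.
Step 3: result = 98

The answer is 98.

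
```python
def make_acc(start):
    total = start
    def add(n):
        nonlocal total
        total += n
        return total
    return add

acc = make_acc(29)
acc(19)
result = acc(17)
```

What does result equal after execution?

Step 1: make_acc(29) creates closure with total = 29.
Step 2: First acc(19): total = 29 + 19 = 48.
Step 3: Second acc(17): total = 48 + 17 = 65. result = 65

The answer is 65.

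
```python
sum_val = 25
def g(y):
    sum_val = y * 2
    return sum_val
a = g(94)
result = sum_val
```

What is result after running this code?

Step 1: Global sum_val = 25.
Step 2: g(94) creates local sum_val = 94 * 2 = 188.
Step 3: Global sum_val unchanged because no global keyword. result = 25

The answer is 25.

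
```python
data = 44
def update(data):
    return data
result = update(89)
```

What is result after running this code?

Step 1: Global data = 44.
Step 2: update(89) takes parameter data = 89, which shadows the global.
Step 3: result = 89

The answer is 89.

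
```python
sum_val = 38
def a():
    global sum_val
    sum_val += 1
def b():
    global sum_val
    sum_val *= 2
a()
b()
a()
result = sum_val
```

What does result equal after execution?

Step 1: sum_val = 38.
Step 2: a(): sum_val = 38 + 1 = 39.
Step 3: b(): sum_val = 39 * 2 = 78.
Step 4: a(): sum_val = 78 + 1 = 79

The answer is 79.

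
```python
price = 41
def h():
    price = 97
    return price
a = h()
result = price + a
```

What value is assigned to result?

Step 1: Global price = 41. h() returns local price = 97.
Step 2: a = 97. Global price still = 41.
Step 3: result = 41 + 97 = 138

The answer is 138.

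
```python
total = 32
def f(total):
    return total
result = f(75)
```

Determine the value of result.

Step 1: Global total = 32.
Step 2: f(75) takes parameter total = 75, which shadows the global.
Step 3: result = 75

The answer is 75.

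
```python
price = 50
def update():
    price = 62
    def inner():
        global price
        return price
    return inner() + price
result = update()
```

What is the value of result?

Step 1: Global price = 50. update() shadows with local price = 62.
Step 2: inner() uses global keyword, so inner() returns global price = 50.
Step 3: update() returns 50 + 62 = 112

The answer is 112.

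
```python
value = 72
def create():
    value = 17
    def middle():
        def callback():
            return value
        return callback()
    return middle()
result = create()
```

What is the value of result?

Step 1: create() defines value = 17. middle() and callback() have no local value.
Step 2: callback() checks local (none), enclosing middle() (none), enclosing create() and finds value = 17.
Step 3: result = 17

The answer is 17.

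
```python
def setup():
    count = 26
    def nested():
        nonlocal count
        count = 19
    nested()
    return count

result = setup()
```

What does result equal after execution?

Step 1: setup() sets count = 26.
Step 2: nested() uses nonlocal to reassign count = 19.
Step 3: result = 19

The answer is 19.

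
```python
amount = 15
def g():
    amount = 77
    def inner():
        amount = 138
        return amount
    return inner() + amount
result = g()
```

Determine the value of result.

Step 1: g() has local amount = 77. inner() has local amount = 138.
Step 2: inner() returns its local amount = 138.
Step 3: g() returns 138 + its own amount (77) = 215

The answer is 215.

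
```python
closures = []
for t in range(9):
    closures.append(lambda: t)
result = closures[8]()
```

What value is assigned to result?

Step 1: The loop creates 9 lambdas, all referencing the same variable t.
Step 2: After the loop, t = 8 (final value).
Step 3: closures[8]() looks up t at call time and finds 8. This is the late binding gotcha. result = 8

The answer is 8.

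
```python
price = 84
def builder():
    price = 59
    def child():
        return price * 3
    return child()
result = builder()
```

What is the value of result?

Step 1: builder() shadows global price with price = 59.
Step 2: child() finds price = 59 in enclosing scope, computes 59 * 3 = 177.
Step 3: result = 177

The answer is 177.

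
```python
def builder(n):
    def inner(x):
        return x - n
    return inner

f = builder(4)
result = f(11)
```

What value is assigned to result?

Step 1: builder(4) creates a closure capturing n = 4.
Step 2: f(11) computes 11 - 4 = 7.
Step 3: result = 7

The answer is 7.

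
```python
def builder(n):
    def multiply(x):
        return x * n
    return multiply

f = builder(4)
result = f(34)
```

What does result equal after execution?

Step 1: builder(4) returns multiply closure with n = 4.
Step 2: f(34) computes 34 * 4 = 136.
Step 3: result = 136

The answer is 136.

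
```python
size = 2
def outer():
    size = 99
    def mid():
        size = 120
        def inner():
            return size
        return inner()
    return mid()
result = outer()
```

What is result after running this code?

Step 1: Three levels of shadowing: global 2, outer 99, mid 120.
Step 2: inner() finds size = 120 in enclosing mid() scope.
Step 3: result = 120

The answer is 120.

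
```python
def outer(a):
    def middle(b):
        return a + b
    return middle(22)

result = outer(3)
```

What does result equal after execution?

Step 1: outer(3) passes a = 3.
Step 2: middle(22) has b = 22, reads a = 3 from enclosing.
Step 3: result = 3 + 22 = 25

The answer is 25.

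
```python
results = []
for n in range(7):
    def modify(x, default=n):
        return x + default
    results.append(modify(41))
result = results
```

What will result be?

Step 1: Default argument default=n is evaluated at function definition time.
Step 2: Each iteration creates modify with default = current n value.
Step 3: modify(41) returns 41 + default. results = [41, 42, 43, 44, 45, 46, 47]

The answer is [41, 42, 43, 44, 45, 46, 47].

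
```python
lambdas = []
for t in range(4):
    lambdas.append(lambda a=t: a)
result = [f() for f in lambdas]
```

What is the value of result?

Step 1: Default arg a=t captures t at each iteration.
Step 2: Each lambda has its own default: 0, 1, ..., 3.
Step 3: result = [0, 1, 2, 3]

The answer is [0, 1, 2, 3].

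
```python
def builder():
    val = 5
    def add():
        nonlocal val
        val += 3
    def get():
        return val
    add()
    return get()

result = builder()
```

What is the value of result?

Step 1: val = 5. add() modifies it via nonlocal, get() reads it.
Step 2: add() makes val = 5 + 3 = 8.
Step 3: get() returns 8. result = 8

The answer is 8.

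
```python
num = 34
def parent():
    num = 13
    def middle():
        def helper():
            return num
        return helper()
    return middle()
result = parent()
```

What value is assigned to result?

Step 1: parent() defines num = 13. middle() and helper() have no local num.
Step 2: helper() checks local (none), enclosing middle() (none), enclosing parent() and finds num = 13.
Step 3: result = 13

The answer is 13.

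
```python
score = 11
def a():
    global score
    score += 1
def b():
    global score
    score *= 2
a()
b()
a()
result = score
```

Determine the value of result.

Step 1: score = 11.
Step 2: a(): score = 11 + 1 = 12.
Step 3: b(): score = 12 * 2 = 24.
Step 4: a(): score = 24 + 1 = 25

The answer is 25.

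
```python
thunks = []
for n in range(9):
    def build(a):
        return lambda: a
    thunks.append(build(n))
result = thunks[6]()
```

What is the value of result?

Step 1: build(n) creates a new scope capturing a = n at call time.
Step 2: thunks[6] = build(6), so its lambda captures a = 6.
Step 3: result = 6 (closure factory fixes late binding)

The answer is 6.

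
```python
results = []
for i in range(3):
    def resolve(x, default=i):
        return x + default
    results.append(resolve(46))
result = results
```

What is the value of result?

Step 1: Default argument default=i is evaluated at function definition time.
Step 2: Each iteration creates resolve with default = current i value.
Step 3: resolve(46) returns 46 + default. results = [46, 47, 48]

The answer is [46, 47, 48].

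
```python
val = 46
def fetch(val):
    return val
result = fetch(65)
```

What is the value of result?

Step 1: Global val = 46.
Step 2: fetch(65) takes parameter val = 65, which shadows the global.
Step 3: result = 65

The answer is 65.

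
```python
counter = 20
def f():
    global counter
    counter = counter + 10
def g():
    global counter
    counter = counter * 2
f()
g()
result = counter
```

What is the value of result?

Step 1: counter = 20.
Step 2: f() adds 10: counter = 20 + 10 = 30.
Step 3: g() doubles: counter = 30 * 2 = 60.
Step 4: result = 60

The answer is 60.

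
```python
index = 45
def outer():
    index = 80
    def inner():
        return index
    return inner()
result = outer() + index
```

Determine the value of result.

Step 1: Global index = 45. outer() shadows with index = 80.
Step 2: inner() returns enclosing index = 80. outer() = 80.
Step 3: result = 80 + global index (45) = 125

The answer is 125.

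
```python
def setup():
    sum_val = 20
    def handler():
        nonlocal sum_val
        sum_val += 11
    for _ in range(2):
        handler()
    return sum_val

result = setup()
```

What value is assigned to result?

Step 1: sum_val = 20.
Step 2: handler() is called 2 times in a loop, each adding 11 via nonlocal.
Step 3: sum_val = 20 + 11 * 2 = 42

The answer is 42.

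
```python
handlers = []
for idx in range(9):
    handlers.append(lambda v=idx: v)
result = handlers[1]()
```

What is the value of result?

Step 1: Default argument v=idx captures idx's value at each iteration.
Step 2: handlers[1] captured v = 1 when idx was 1.
Step 3: result = 1

The answer is 1.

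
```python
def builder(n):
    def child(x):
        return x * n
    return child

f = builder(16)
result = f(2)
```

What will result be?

Step 1: builder(16) creates a closure capturing n = 16.
Step 2: f(2) computes 2 * 16 = 32.
Step 3: result = 32

The answer is 32.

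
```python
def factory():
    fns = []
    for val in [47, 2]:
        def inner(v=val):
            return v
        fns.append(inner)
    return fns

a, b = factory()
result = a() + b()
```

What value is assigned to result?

Step 1: Default argument v=val captures val at each iteration.
Step 2: a() returns 47 (captured at first iteration), b() returns 2 (captured at second).
Step 3: result = 47 + 2 = 49

The answer is 49.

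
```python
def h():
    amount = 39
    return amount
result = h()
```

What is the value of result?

Step 1: h() defines amount = 39 in its local scope.
Step 2: return amount finds the local variable amount = 39.
Step 3: result = 39

The answer is 39.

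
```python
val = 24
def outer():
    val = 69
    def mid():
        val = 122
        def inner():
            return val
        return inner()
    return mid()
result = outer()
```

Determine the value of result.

Step 1: Three levels of shadowing: global 24, outer 69, mid 122.
Step 2: inner() finds val = 122 in enclosing mid() scope.
Step 3: result = 122

The answer is 122.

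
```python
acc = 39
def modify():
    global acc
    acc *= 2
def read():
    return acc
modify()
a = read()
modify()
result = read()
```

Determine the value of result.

Step 1: acc = 39.
Step 2: First modify(): acc = 39 * 2 = 78.
Step 3: Second modify(): acc = 78 * 2 = 156.
Step 4: read() returns 156

The answer is 156.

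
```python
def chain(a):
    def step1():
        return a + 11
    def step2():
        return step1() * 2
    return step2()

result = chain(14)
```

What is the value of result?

Step 1: chain(14) captures a = 14.
Step 2: step2() calls step1() which returns 14 + 11 = 25.
Step 3: step2() returns 25 * 2 = 50

The answer is 50.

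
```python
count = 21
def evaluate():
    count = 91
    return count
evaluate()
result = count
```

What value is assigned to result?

Step 1: Global count = 21.
Step 2: evaluate() creates local count = 91 (shadow, not modification).
Step 3: After evaluate() returns, global count is unchanged. result = 21

The answer is 21.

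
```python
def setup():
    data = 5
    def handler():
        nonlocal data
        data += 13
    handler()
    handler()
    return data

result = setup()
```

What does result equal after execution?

Step 1: data starts at 5.
Step 2: handler() is called 2 times, each adding 13.
Step 3: data = 5 + 13 * 2 = 31

The answer is 31.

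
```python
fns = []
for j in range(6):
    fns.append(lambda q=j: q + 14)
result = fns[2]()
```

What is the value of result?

Step 1: Default argument q=j captures j's value at definition time.
Step 2: fns[2] was defined when j = 2, so q defaults to 2.
Step 3: result = 2 + 14 = 16 (default arg fixes the late binding issue)

The answer is 16.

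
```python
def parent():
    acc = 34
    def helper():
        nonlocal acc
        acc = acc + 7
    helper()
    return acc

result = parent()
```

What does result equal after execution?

Step 1: parent() sets acc = 34.
Step 2: helper() uses nonlocal to modify acc in parent's scope: acc = 34 + 7 = 41.
Step 3: parent() returns the modified acc = 41

The answer is 41.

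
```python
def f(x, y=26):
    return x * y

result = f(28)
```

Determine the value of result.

Step 1: f(28) uses default y = 26.
Step 2: Returns 28 * 26 = 728.
Step 3: result = 728

The answer is 728.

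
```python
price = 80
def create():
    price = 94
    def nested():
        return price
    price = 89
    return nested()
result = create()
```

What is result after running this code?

Step 1: create() sets price = 94, then later price = 89.
Step 2: nested() is called after price is reassigned to 89. Closures capture variables by reference, not by value.
Step 3: result = 89

The answer is 89.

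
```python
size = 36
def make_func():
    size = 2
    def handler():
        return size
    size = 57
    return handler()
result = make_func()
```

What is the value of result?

Step 1: make_func() sets size = 2, then later size = 57.
Step 2: handler() is called after size is reassigned to 57. Closures capture variables by reference, not by value.
Step 3: result = 57

The answer is 57.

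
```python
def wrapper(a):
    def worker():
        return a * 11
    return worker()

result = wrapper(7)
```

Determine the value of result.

Step 1: wrapper(7) binds parameter a = 7.
Step 2: worker() accesses a = 7 from enclosing scope.
Step 3: result = 7 * 11 = 77

The answer is 77.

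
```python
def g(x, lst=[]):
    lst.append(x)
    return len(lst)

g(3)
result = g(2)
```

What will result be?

Step 1: Mutable default list persists between calls.
Step 2: First call: lst = [3], len = 1. Second call: lst = [3, 2], len = 2.
Step 3: result = 2

The answer is 2.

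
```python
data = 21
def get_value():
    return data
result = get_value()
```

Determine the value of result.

Step 1: data = 21 is defined in the global scope.
Step 2: get_value() looks up data. No local data exists, so Python checks the global scope via LEGB rule and finds data = 21.
Step 3: result = 21

The answer is 21.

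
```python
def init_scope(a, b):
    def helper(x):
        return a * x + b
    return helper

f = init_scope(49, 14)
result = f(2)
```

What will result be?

Step 1: init_scope(49, 14) captures a = 49, b = 14.
Step 2: f(2) computes 49 * 2 + 14 = 112.
Step 3: result = 112

The answer is 112.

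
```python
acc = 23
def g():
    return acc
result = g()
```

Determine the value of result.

Step 1: acc = 23 is defined in the global scope.
Step 2: g() looks up acc. No local acc exists, so Python checks the global scope via LEGB rule and finds acc = 23.
Step 3: result = 23

The answer is 23.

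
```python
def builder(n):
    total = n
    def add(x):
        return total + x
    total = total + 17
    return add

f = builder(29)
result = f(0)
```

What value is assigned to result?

Step 1: builder(29) sets total = 29, then total = 29 + 17 = 46.
Step 2: Closures capture by reference, so add sees total = 46.
Step 3: f(0) returns 46 + 0 = 46

The answer is 46.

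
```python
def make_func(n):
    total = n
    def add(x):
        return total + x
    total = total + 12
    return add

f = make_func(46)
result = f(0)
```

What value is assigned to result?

Step 1: make_func(46) sets total = 46, then total = 46 + 12 = 58.
Step 2: Closures capture by reference, so add sees total = 58.
Step 3: f(0) returns 58 + 0 = 58

The answer is 58.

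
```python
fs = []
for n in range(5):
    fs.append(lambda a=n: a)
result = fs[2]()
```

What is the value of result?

Step 1: Default argument a=n captures n's value at each iteration.
Step 2: fs[2] captured a = 2 when n was 2.
Step 3: result = 2

The answer is 2.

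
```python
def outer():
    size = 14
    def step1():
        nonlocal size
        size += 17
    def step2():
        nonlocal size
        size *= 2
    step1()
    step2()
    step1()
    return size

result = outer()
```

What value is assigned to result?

Step 1: size = 14.
Step 2: step1(): size = 14 + 17 = 31.
Step 3: step2(): size = 31 * 2 = 62.
Step 4: step1(): size = 62 + 17 = 79. result = 79

The answer is 79.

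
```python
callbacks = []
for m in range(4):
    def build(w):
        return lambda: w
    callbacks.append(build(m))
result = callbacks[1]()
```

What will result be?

Step 1: build(m) creates a new scope capturing w = m at call time.
Step 2: callbacks[1] = build(1), so its lambda captures w = 1.
Step 3: result = 1 (closure factory fixes late binding)

The answer is 1.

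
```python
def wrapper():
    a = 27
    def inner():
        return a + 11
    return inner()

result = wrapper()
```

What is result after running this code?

Step 1: wrapper() defines a = 27.
Step 2: inner() reads a = 27 from enclosing scope, returns 27 + 11 = 38.
Step 3: result = 38

The answer is 38.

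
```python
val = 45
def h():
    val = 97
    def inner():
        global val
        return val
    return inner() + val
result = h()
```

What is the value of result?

Step 1: Global val = 45. h() shadows with local val = 97.
Step 2: inner() uses global keyword, so inner() returns global val = 45.
Step 3: h() returns 45 + 97 = 142

The answer is 142.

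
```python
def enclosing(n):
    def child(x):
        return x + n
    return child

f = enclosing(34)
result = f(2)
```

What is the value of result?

Step 1: enclosing(34) creates a closure that captures n = 34.
Step 2: f(2) calls the closure with x = 2, returning 2 + 34 = 36.
Step 3: result = 36

The answer is 36.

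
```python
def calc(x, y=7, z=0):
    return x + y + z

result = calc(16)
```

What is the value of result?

Step 1: calc(16) uses defaults y = 7, z = 0.
Step 2: Returns 16 + 7 + 0 = 23.
Step 3: result = 23

The answer is 23.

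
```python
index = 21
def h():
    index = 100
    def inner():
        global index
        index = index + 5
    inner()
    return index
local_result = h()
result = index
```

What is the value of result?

Step 1: Global index = 21. h() creates local index = 100.
Step 2: inner() declares global index and adds 5: global index = 21 + 5 = 26.
Step 3: h() returns its local index = 100 (unaffected by inner).
Step 4: result = global index = 26

The answer is 26.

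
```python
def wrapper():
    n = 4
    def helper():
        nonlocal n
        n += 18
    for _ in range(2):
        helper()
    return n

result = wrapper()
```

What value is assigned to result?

Step 1: n = 4.
Step 2: helper() is called 2 times in a loop, each adding 18 via nonlocal.
Step 3: n = 4 + 18 * 2 = 40

The answer is 40.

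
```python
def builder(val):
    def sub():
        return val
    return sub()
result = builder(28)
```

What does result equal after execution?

Step 1: builder(28) binds parameter val = 28.
Step 2: sub() looks up val in enclosing scope and finds the parameter val = 28.
Step 3: result = 28

The answer is 28.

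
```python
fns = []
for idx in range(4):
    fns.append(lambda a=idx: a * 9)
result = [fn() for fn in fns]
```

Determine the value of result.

Step 1: Default arg a=idx captures idx at each iteration.
Step 2: fns[k] has a defaulting to k, returns k * 9.
Step 3: result = [0, 9, 18, 27]

The answer is [0, 9, 18, 27].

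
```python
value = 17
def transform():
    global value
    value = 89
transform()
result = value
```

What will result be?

Step 1: value = 17 globally.
Step 2: transform() declares global value and sets it to 89.
Step 3: After transform(), global value = 89. result = 89

The answer is 89.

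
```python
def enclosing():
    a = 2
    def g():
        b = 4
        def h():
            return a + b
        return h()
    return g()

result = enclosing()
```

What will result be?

Step 1: enclosing() defines a = 2. g() defines b = 4.
Step 2: h() accesses both from enclosing scopes: a = 2, b = 4.
Step 3: result = 2 + 4 = 6

The answer is 6.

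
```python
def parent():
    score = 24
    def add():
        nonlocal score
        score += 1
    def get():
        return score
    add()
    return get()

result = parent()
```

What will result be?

Step 1: score = 24. add() modifies it via nonlocal, get() reads it.
Step 2: add() makes score = 24 + 1 = 25.
Step 3: get() returns 25. result = 25

The answer is 25.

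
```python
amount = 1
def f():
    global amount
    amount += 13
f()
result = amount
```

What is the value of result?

Step 1: amount = 1 globally.
Step 2: f() modifies global amount: amount += 13 = 14.
Step 3: result = 14

The answer is 14.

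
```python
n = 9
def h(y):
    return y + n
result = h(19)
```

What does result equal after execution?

Step 1: n = 9 is defined globally.
Step 2: h(19) uses parameter y = 19 and looks up n from global scope = 9.
Step 3: result = 19 + 9 = 28

The answer is 28.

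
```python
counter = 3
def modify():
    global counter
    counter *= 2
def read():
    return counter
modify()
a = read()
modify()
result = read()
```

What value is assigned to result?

Step 1: counter = 3.
Step 2: First modify(): counter = 3 * 2 = 6.
Step 3: Second modify(): counter = 6 * 2 = 12.
Step 4: read() returns 12

The answer is 12.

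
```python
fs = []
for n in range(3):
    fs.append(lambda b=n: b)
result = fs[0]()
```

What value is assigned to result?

Step 1: Default argument b=n captures n's value at each iteration.
Step 2: fs[0] captured b = 0 when n was 0.
Step 3: result = 0

The answer is 0.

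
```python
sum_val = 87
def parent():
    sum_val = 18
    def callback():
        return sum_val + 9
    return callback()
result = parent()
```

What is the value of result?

Step 1: parent() shadows global sum_val with sum_val = 18.
Step 2: callback() finds sum_val = 18 in enclosing scope, computes 18 + 9 = 27.
Step 3: result = 27

The answer is 27.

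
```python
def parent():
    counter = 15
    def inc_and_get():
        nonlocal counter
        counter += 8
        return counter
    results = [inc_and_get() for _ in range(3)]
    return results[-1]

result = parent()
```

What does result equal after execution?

Step 1: counter = 15.
Step 2: Three calls to inc_and_get(), each adding 8.
Step 3: Last value = 15 + 8 * 3 = 39

The answer is 39.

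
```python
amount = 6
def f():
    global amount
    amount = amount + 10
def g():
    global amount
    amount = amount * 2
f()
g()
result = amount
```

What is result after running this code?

Step 1: amount = 6.
Step 2: f() adds 10: amount = 6 + 10 = 16.
Step 3: g() doubles: amount = 16 * 2 = 32.
Step 4: result = 32

The answer is 32.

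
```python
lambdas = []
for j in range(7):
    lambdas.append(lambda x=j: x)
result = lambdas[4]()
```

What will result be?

Step 1: Default argument x=j captures j's value at each iteration.
Step 2: lambdas[4] captured x = 4 when j was 4.
Step 3: result = 4

The answer is 4.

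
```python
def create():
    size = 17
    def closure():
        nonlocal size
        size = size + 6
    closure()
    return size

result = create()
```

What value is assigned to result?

Step 1: create() sets size = 17.
Step 2: closure() uses nonlocal to modify size in create's scope: size = 17 + 6 = 23.
Step 3: create() returns the modified size = 23

The answer is 23.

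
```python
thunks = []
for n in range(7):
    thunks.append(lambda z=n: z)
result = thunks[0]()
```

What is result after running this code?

Step 1: Default argument z=n captures n's value at each iteration.
Step 2: thunks[0] captured z = 0 when n was 0.
Step 3: result = 0

The answer is 0.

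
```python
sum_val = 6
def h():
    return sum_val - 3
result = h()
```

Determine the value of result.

Step 1: sum_val = 6 is defined globally.
Step 2: h() looks up sum_val from global scope = 6, then computes 6 - 3 = 3.
Step 3: result = 3

The answer is 3.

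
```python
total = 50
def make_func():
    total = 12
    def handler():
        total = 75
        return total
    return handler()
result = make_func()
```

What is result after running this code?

Step 1: Three scopes define total: global (50), make_func (12), handler (75).
Step 2: handler() has its own local total = 75, which shadows both enclosing and global.
Step 3: result = 75 (local wins in LEGB)

The answer is 75.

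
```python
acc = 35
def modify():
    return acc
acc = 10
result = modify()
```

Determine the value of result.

Step 1: acc is first set to 35, then reassigned to 10.
Step 2: modify() is called after the reassignment, so it looks up the current global acc = 10.
Step 3: result = 10

The answer is 10.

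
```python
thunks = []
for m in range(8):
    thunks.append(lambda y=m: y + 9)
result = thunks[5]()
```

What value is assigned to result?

Step 1: Default argument y=m captures m's value at definition time.
Step 2: thunks[5] was defined when m = 5, so y defaults to 5.
Step 3: result = 5 + 9 = 14 (default arg fixes the late binding issue)

The answer is 14.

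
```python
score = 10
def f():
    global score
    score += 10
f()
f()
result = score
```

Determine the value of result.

Step 1: score = 10.
Step 2: First f(): score = 10 + 10 = 20.
Step 3: Second f(): score = 20 + 10 = 30. result = 30

The answer is 30.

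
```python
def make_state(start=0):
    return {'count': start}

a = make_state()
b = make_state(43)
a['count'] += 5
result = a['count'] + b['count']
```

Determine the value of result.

Step 1: make_state() returns a new dict each call (immutable default 0).
Step 2: a = {'count': 0}, b = {'count': 43}.
Step 3: a['count'] += 5 = 5. result = 5 + 43 = 48

The answer is 48.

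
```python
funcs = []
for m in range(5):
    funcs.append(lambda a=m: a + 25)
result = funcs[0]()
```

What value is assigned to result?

Step 1: Default argument a=m captures m's value at definition time.
Step 2: funcs[0] was defined when m = 0, so a defaults to 0.
Step 3: result = 0 + 25 = 25 (default arg fixes the late binding issue)

The answer is 25.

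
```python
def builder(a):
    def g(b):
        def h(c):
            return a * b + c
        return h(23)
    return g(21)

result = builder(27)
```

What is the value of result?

Step 1: a = 27, b = 21, c = 23.
Step 2: h() computes a * b + c = 27 * 21 + 23 = 590.
Step 3: result = 590

The answer is 590.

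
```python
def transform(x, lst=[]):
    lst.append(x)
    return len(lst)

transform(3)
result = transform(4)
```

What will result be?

Step 1: Mutable default list persists between calls.
Step 2: First call: lst = [3], len = 1. Second call: lst = [3, 4], len = 2.
Step 3: result = 2

The answer is 2.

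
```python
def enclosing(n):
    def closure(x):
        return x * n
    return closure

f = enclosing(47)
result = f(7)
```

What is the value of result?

Step 1: enclosing(47) creates a closure capturing n = 47.
Step 2: f(7) computes 7 * 47 = 329.
Step 3: result = 329

The answer is 329.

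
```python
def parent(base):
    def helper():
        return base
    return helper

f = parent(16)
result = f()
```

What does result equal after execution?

Step 1: parent(16) creates closure capturing base = 16.
Step 2: f() returns the captured base = 16.
Step 3: result = 16

The answer is 16.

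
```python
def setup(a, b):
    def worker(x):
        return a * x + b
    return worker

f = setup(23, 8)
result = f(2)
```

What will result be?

Step 1: setup(23, 8) captures a = 23, b = 8.
Step 2: f(2) computes 23 * 2 + 8 = 54.
Step 3: result = 54

The answer is 54.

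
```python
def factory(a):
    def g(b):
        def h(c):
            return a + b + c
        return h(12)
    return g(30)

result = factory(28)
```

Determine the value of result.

Step 1: a = 28, b = 30, c = 12 across three nested scopes.
Step 2: h() accesses all three via LEGB rule.
Step 3: result = 28 + 30 + 12 = 70

The answer is 70.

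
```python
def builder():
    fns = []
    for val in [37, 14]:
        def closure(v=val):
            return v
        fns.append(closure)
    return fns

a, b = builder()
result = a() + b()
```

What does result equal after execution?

Step 1: Default argument v=val captures val at each iteration.
Step 2: a() returns 37 (captured at first iteration), b() returns 14 (captured at second).
Step 3: result = 37 + 14 = 51

The answer is 51.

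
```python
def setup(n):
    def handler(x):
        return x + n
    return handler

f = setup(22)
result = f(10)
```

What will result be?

Step 1: setup(22) creates a closure that captures n = 22.
Step 2: f(10) calls the closure with x = 10, returning 10 + 22 = 32.
Step 3: result = 32

The answer is 32.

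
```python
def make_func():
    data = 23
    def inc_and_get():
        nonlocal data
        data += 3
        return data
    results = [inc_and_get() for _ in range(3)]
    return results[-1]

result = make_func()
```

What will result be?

Step 1: data = 23.
Step 2: Three calls to inc_and_get(), each adding 3.
Step 3: Last value = 23 + 3 * 3 = 32

The answer is 32.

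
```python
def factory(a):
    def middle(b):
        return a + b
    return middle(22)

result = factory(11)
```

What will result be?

Step 1: factory(11) passes a = 11.
Step 2: middle(22) has b = 22, reads a = 11 from enclosing.
Step 3: result = 11 + 22 = 33

The answer is 33.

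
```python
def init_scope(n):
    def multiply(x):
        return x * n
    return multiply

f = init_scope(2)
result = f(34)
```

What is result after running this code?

Step 1: init_scope(2) returns multiply closure with n = 2.
Step 2: f(34) computes 34 * 2 = 68.
Step 3: result = 68

The answer is 68.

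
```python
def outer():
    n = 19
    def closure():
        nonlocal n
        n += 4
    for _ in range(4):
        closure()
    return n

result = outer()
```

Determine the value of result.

Step 1: n = 19.
Step 2: closure() is called 4 times in a loop, each adding 4 via nonlocal.
Step 3: n = 19 + 4 * 4 = 35

The answer is 35.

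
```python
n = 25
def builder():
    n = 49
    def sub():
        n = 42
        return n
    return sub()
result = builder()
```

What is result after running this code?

Step 1: Three scopes define n: global (25), builder (49), sub (42).
Step 2: sub() has its own local n = 42, which shadows both enclosing and global.
Step 3: result = 42 (local wins in LEGB)

The answer is 42.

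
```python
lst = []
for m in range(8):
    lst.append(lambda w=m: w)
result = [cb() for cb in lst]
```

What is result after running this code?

Step 1: Default arg w=m captures m at each iteration.
Step 2: Each lambda has its own default: 0, 1, ..., 7.
Step 3: result = [0, 1, 2, 3, 4, 5, 6, 7]

The answer is [0, 1, 2, 3, 4, 5, 6, 7].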